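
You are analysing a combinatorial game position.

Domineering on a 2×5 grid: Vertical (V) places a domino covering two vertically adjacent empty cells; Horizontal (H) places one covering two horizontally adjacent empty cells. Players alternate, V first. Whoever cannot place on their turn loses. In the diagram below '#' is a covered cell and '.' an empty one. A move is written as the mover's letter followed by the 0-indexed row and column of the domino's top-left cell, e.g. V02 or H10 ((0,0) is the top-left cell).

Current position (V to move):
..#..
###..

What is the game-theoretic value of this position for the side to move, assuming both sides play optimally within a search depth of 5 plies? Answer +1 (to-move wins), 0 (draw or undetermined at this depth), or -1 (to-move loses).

value(..#../###.., V) = +1

[..#../###..] V move#1: V03:+1/..##./####.*, V04:+1/..#.#/###.#
[..##./####.] H move#2: H00:-1/####./####.*
[####./####.] V move#3: V04:+1/#####/#####*
[#####/#####] end (terminal -1, H#4); searched ..#../###.. to 5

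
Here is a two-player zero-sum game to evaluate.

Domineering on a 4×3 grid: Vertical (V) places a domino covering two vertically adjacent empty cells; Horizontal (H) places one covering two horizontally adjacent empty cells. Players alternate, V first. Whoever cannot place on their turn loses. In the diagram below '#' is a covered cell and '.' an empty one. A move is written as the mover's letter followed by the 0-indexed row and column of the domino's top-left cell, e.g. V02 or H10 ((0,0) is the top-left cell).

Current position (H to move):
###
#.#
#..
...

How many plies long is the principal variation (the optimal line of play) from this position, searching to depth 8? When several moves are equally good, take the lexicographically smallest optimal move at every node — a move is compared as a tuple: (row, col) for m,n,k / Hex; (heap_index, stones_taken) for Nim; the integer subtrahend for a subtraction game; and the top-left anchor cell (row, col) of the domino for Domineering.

[###/#.#/#../...] H move#1: H21:+1/###/#.#/###/...*, H30:-1/###/#.#/#../##., H31:-1/###/#.#/#../.##
[###/#.#/###/...] end (terminal -1, V#2); searched ###/#.#/#../... to 8

PV length from [###/#.#/#../...]: 1 ply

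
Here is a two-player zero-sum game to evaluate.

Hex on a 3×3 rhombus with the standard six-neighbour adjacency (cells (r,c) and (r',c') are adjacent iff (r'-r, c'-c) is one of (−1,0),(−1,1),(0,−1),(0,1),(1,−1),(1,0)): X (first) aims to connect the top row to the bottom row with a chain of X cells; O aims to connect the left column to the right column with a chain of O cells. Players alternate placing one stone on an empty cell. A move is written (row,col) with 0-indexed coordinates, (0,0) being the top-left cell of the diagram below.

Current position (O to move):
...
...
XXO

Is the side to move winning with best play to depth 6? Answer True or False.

p1 O@[.../.../XXO]: (0,0)[O../.../XXO]-1* (0,1)[.O./.../XXO]-1 (0,2)[..O/.../XXO]-1 (1,0)[.../O../XXO]-1 (1,1)[.../.O./XXO]-1 (1,2)[.../..O/XXO]-1
p2 X@[O../.../XXO]: (0,1)[OX./.../XXO]+1* (0,2)[O.X/.../XXO]+1 (1,0)[O../X../XXO]+1 (1,1)[O../.X./XXO]+1 (1,2)[O../..X/XXO]+1
p3 O@[OX./.../XXO]: (0,2)[OXO/.../XXO]-1* (1,0)[OX./O../XXO]-1 (1,1)[OX./.O./XXO]-1 (1,2)[OX./..O/XXO]-1
p4 X@[OXO/.../XXO]: (1,0)[OXO/X../XXO]+1* (1,1)[OXO/.X./XXO]+1 (1,2)[OXO/..X/XXO]+1
p5 O@[OXO/X../XXO] terminal -1; root [.../.../XXO] d6

O winning at [.../.../XXO]: False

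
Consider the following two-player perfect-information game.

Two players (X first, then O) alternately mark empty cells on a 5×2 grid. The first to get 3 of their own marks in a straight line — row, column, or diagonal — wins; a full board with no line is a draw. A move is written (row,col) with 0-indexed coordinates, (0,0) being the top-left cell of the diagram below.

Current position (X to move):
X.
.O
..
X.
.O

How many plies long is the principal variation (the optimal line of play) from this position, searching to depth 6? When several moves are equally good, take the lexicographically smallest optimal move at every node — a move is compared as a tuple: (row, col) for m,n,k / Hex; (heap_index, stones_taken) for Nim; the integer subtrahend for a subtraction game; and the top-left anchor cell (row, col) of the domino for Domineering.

p1 X@[X./.O/../X./.O]: (0,1)[XX/.O/../X./.O]+0 (1,0)[X./XO/../X./.O]+0 (2,0)[X./.O/X./X./.O]+1* (2,1)[X./.O/.X/X./.O]+0 (3,1)[X./.O/../XX/.O]+0 (4,0)[X./.O/../X./XO]+0
p2 O@[X./.O/X./X./.O]: (0,1)[XO/.O/X./X./.O]-1* (1,0)[X./OO/X./X./.O]-1 (2,1)[X./.O/XO/X./.O]-1 (3,1)[X./.O/X./XO/.O]-1 (4,0)[X./.O/X./X./OO]-1
p3 X@[XO/.O/X./X./.O]: (1,0)[XO/XO/X./X./.O]+1* (2,1)[XO/.O/XX/X./.O]+1 (3,1)[XO/.O/X./XX/.O]-1 (4,0)[XO/.O/X./X./XO]+1
p4 O@[XO/XO/X./X./.O] terminal -1; root [X./.O/../X./.O] d6

PV length from [X./.O/../X./.O]: 3 plies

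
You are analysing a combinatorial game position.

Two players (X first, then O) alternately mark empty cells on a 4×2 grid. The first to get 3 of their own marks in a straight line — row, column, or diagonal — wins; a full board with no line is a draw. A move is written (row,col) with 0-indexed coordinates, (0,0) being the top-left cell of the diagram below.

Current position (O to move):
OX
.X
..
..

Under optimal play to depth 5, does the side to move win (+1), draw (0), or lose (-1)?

ply 1, O at OX/.X/../.. | (1,0)=-1→OX/OX/../..; (2,0)=-1→OX/.X/O./..; (2,1)=+0→OX/.X/.O/..*; (3,0)=-1→OX/.X/../O.; (3,1)=-1→OX/.X/../.O
ply 2, X at OX/.X/.O/.. | (1,0)=+0→OX/XX/.O/..*; (2,0)=+0→OX/.X/XO/..; (3,0)=+0→OX/.X/.O/X.; (3,1)=+0→OX/.X/.O/.X
ply 3, O at OX/XX/.O/.. | (2,0)=+0→OX/XX/OO/..*; (3,0)=+0→OX/XX/.O/O.; (3,1)=+0→OX/XX/.O/.O
ply 4, X at OX/XX/OO/.. | (3,0)=+0→OX/XX/OO/X.*; (3,1)=+0→OX/XX/OO/.X
ply 5, O at OX/XX/OO/X. | (3,1)=+0→OX/XX/OO/XO*
ply 6: OX/XX/OO/XO is terminal +0 (X); from OX/.X/../.. depth 5

value(OX/.X/../.., O) = 0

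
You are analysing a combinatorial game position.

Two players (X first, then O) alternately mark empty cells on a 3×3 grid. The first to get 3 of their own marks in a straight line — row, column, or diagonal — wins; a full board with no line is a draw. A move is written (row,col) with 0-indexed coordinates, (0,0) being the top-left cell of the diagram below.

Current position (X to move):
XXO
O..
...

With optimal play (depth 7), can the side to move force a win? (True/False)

p1 X@[XXO/O../...]: (1,1)[XXO/OX./...]+1* (1,2)[XXO/O.X/...]+0 (2,0)[XXO/O../X..]-1 (2,1)[XXO/O../.X.]-1 (2,2)[XXO/O../..X]-1
p2 O@[XXO/OX./...]: (1,2)[XXO/OXO/...]-1* (2,0)[XXO/OX./O..]-1 (2,1)[XXO/OX./.O.]-1 (2,2)[XXO/OX./..O]-1
p3 X@[XXO/OXO/...]: (2,0)[XXO/OXO/X..]-1 (2,1)[XXO/OXO/.X.]+1* (2,2)[XXO/OXO/..X]+1
p4 O@[XXO/OXO/.X.] terminal -1; root [XXO/O../...] d7

X winning at [XXO/O../...]: True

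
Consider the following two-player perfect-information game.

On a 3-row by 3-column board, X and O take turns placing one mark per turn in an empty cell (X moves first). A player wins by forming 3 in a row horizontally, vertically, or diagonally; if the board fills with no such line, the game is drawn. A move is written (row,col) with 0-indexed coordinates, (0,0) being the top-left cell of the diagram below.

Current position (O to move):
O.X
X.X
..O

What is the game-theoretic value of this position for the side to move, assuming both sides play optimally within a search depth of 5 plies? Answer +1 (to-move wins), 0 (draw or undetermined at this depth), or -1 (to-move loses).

[O.X/X.X/..O] O move#1: (0,1):-1/OOX/X.X/..O, (1,1):+1/O.X/XOX/..O*, (2,0):-1/O.X/X.X/O.O, (2,1):-1/O.X/X.X/.OO
[O.X/XOX/..O] end (terminal -1, X#2); searched O.X/X.X/..O to 5

value(O.X/X.X/..O, O) = +1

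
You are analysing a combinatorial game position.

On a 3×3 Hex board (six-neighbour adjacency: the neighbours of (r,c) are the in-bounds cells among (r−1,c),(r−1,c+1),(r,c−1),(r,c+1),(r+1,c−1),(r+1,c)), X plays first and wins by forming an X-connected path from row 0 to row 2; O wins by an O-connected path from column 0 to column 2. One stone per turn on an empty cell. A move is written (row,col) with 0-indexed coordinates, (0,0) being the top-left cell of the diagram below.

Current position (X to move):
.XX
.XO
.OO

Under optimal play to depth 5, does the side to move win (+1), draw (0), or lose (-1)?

ply 1, X at .XX/.XO/.OO | (0,0)=-1→XXX/.XO/.OO; (1,0)=-1→.XX/XXO/.OO; (2,0)=+1→.XX/.XO/XOO*
ply 2: .XX/.XO/XOO is terminal -1 (O); from .XX/.XO/.OO depth 5

value(.XX/.XO/.OO, X) = +1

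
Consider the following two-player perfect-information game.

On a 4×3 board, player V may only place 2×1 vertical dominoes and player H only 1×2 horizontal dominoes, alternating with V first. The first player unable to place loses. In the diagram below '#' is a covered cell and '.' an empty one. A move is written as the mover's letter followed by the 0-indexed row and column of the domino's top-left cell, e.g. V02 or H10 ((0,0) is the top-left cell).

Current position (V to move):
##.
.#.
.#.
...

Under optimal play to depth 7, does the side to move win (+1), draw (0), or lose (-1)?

ply 1, V at ##./.#./.#./... | V02=+1→###/.##/.#./...*; V10=+1→##./##./##./...; V12=+1→##./.##/.##/...; V20=+1→##./.#./##./#..; V22=+1→##./.#./.##/..#
ply 2, H at ###/.##/.#./... | H30=-1→###/.##/.#./##.*; H31=-1→###/.##/.#./.##
ply 3, V at ###/.##/.#./##. | V10=+1→###/###/##./##.*; V22=+1→###/.##/.##/###
ply 4: ###/###/##./##. is terminal -1 (H); from ##./.#./.#./... depth 7

value(##./.#./.#./..., V) = +1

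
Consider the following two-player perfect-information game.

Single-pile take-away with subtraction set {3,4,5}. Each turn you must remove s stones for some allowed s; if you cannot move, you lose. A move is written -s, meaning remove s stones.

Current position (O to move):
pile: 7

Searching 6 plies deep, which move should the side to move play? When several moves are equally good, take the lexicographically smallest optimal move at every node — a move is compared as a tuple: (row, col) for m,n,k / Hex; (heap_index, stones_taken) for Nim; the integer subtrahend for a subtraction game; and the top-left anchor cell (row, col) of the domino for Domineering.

O's best at [7]: -5

ply 1, O at 7 | -3=-1→4; -4=-1→3; -5=+1→2*
ply 2: 2 is terminal -1 (X); from 7 depth 6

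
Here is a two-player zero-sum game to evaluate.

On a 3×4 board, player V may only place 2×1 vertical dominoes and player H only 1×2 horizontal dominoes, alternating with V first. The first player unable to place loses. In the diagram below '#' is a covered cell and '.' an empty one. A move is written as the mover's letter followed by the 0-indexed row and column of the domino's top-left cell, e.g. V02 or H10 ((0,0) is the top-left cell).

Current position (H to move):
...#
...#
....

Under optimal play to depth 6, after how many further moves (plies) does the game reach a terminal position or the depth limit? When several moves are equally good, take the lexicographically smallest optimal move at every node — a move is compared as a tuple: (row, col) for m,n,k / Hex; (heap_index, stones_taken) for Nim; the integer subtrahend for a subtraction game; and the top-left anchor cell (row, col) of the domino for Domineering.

p1 H@[...#/...#/....]: H00[##.#/...#/....]-1 H01[.###/...#/....]-1 H10[...#/##.#/....]+1* H11[...#/.###/....]+1 H20[...#/...#/##..]-1 H21[...#/...#/.##.]-1 H22[...#/...#/..##]-1
p2 V@[...#/##.#/....]: V02[..##/####/....]-1* V12[...#/####/..#.]-1
p3 H@[..##/####/....]: H00[####/####/....]+1* H20[..##/####/##..]+1 H21[..##/####/.##.]+1 H22[..##/####/..##]+1
p4 V@[####/####/....] terminal -1; root [...#/...#/....] d6

PV length from [...#/...#/....]: 3 plies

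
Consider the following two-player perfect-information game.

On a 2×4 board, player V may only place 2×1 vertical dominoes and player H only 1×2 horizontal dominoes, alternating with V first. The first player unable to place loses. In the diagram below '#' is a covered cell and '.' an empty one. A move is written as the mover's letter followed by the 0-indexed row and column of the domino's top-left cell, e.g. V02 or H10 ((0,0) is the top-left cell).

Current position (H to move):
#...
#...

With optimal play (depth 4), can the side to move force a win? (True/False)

H winning at [#.../#...]: True

[#.../#...] H move#1: H01:+1/###./#...*, H02:+1/#.##/#..., H11:+1/#.../###., H12:+1/#.../#.##
[###./#...] V move#2: V03:-1/####/#..#*
[####/#..#] H move#3: H11:+1/####/####*
[####/####] end (terminal -1, V#4); searched #.../#... to 4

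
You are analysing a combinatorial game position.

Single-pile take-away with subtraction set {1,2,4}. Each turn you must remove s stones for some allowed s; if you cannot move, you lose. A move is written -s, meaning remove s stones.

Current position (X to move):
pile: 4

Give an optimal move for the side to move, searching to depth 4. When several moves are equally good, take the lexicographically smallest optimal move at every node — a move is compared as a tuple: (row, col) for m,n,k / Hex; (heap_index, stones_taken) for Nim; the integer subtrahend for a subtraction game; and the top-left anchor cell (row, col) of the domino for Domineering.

X's best at [4]: -1

p1 X@[4]: -1[3]+1* -2[2]-1 -4[0]+1
p2 O@[3]: -1[2]-1* -2[1]-1
p3 X@[2]: -1[1]-1 -2[0]+1*
p4 O@[0] terminal -1; root [4] d4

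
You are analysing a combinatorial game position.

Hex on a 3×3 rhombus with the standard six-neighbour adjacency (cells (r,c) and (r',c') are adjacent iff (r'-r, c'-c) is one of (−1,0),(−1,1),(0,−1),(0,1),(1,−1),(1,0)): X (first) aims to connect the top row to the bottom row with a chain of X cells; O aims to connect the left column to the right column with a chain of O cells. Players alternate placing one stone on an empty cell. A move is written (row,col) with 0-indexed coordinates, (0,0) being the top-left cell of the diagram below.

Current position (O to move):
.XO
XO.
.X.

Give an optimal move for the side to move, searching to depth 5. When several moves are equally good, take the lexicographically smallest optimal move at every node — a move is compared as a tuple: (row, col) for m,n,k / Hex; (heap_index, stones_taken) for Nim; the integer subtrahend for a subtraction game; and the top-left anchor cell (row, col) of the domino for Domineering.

O's best at [.XO/XO./.X.]: (2,0)

ply 1, O at .XO/XO./.X. | (0,0)=-1→OXO/XO./.X.; (1,2)=-1→.XO/XOO/.X.; (2,0)=+1→.XO/XO./OX.*; (2,2)=-1→.XO/XO./.XO
ply 2: .XO/XO./OX. is terminal -1 (X); from .XO/XO./.X. depth 5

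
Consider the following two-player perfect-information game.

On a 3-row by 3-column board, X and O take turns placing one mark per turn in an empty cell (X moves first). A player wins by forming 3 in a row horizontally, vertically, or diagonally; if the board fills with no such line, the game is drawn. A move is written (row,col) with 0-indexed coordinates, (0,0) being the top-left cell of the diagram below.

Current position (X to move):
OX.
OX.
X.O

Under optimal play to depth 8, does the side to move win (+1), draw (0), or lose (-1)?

[OX./OX./X.O] X move#1: (0,2):+1/OXX/OX./X.O*, (1,2):+1/OX./OXX/X.O, (2,1):+1/OX./OX./XXO
[OXX/OX./X.O] end (terminal -1, O#2); searched OX./OX./X.O to 8

value(OX./OX./X.O, X) = +1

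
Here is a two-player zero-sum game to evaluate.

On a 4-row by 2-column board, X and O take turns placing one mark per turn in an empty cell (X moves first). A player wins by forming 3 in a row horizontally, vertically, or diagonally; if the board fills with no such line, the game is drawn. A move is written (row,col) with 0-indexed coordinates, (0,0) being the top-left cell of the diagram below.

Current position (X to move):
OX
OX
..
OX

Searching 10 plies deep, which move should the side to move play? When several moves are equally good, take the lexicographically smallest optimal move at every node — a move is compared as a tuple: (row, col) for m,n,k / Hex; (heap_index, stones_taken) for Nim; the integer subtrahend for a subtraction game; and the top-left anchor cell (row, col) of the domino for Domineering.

p1 X@[OX/OX/../OX]: (2,0)[OX/OX/X./OX]+0 (2,1)[OX/OX/.X/OX]+1*
p2 O@[OX/OX/.X/OX] terminal -1; root [OX/OX/../OX] d10

X's best at [OX/OX/../OX]: (2,1)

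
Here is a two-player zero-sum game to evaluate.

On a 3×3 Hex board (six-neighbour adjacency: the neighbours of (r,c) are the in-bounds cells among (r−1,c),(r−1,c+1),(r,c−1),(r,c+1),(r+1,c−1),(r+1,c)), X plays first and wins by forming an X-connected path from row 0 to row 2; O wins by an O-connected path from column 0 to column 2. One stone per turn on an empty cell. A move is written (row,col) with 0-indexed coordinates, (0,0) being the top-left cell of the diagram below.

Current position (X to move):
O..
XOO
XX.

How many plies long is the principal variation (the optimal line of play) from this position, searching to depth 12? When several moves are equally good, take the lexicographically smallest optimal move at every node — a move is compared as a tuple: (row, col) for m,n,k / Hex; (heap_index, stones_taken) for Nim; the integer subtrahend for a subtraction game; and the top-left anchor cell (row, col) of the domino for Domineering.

[O../XOO/XX.] X move#1: (0,1):+1/OX./XOO/XX.*, (0,2):-1/O.X/XOO/XX., (2,2):-1/O../XOO/XXX
[OX./XOO/XX.] end (terminal -1, O#2); searched O../XOO/XX. to 12

PV length from [O../XOO/XX.]: 1 ply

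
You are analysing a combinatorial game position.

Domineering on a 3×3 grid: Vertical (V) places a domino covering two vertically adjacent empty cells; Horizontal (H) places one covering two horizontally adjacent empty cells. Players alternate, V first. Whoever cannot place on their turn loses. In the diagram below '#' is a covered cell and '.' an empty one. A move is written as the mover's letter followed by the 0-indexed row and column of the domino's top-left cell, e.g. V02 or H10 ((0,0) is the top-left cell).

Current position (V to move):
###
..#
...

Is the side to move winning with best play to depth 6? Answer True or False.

[###/..#/...] V move#1: V10:-1/###/#.#/#.., V11:+1/###/.##/.#.*
[###/.##/.#.] end (terminal -1, H#2); searched ###/..#/... to 6

V winning at [###/..#/...]: True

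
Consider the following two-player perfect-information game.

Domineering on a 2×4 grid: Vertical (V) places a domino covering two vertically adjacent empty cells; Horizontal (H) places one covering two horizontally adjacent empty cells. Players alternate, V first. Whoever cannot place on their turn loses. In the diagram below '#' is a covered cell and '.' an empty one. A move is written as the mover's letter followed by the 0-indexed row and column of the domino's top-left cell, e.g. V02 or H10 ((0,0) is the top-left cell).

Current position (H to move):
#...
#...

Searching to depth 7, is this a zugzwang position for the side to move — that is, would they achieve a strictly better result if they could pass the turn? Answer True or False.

zugzwang(#.../#..., H) = False

p1 H@[#.../#...]: H01[###./#...]+1* H02[#.##/#...]+1 H11[#.../###.]+1 H12[#.../#.##]+1
p2 V@[###./#...]: V03[####/#..#]-1*
p3 H@[####/#..#]: H11[####/####]+1*
p4 V@[####/####] terminal -1; root [#.../#...] d7
if H skipped the turn, V would face:
~ p1 V@[#.../#...]: V01[##../##..]-1 V02[#.#./#.#.]+1* V03[#..#/#..#]-1
~ p2 H@[#.#./#.#.] terminal -1; root [#.../#...] d7
compare (H): move=+1 vs pass=-1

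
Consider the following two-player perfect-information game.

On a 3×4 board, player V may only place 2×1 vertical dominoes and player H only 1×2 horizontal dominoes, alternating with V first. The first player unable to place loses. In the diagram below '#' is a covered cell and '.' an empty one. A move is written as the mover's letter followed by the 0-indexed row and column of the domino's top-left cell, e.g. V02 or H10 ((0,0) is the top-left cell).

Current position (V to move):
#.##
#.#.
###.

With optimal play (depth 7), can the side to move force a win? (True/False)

[#.##/#.#./###.] V move#1: V01:+1/####/###./###.*, V13:+1/#.##/#.##/####
[####/###./###.] end (terminal -1, H#2); searched #.##/#.#./###. to 7

V winning at [#.##/#.#./###.]: True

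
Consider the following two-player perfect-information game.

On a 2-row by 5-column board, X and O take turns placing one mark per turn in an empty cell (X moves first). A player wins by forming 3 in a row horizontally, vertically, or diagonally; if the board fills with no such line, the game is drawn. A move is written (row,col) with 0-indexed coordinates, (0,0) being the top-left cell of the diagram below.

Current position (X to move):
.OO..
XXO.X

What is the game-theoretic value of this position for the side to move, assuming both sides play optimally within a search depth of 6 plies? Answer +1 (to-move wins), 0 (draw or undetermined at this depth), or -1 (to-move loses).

p1 X@[.OO../XXO.X]: (0,0)[XOO../XXO.X]-1* (0,3)[.OOX./XXO.X]-1 (0,4)[.OO.X/XXO.X]-1 (1,3)[.OO../XXOXX]-1
p2 O@[XOO../XXO.X]: (0,3)[XOOO./XXO.X]+1* (0,4)[XOO.O/XXO.X]+0 (1,3)[XOO../XXOOX]+0
p3 X@[XOOO./XXO.X] terminal -1; root [.OO../XXO.X] d6

value(.OO../XXO.X, X) = -1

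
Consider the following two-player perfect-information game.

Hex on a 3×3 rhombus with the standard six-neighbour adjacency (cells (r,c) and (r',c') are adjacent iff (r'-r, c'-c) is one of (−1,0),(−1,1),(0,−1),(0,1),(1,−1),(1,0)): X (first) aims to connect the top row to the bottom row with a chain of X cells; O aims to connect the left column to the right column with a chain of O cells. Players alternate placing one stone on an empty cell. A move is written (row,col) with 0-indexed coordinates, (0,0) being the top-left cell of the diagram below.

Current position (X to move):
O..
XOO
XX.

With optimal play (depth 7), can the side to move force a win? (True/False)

p1 X@[O../XOO/XX.]: (0,1)[OX./XOO/XX.]+1* (0,2)[O.X/XOO/XX.]-1 (2,2)[O../XOO/XXX]-1
p2 O@[OX./XOO/XX.] terminal -1; root [O../XOO/XX.] d7

X winning at [O../XOO/XX.]: True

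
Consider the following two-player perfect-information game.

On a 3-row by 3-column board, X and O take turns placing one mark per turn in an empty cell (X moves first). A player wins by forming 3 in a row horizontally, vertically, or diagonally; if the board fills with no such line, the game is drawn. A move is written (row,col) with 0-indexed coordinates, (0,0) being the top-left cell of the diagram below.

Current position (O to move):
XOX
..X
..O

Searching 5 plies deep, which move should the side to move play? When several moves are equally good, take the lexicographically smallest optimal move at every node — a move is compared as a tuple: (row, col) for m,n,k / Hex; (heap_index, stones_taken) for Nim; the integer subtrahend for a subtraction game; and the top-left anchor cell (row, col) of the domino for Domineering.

ply 1, O at XOX/..X/..O | (1,0)=+0→XOX/O.X/..O; (1,1)=+0→XOX/.OX/..O; (2,0)=+0→XOX/..X/O.O; (2,1)=+1→XOX/..X/.OO*
ply 2, X at XOX/..X/.OO | (1,0)=-1→XOX/X.X/.OO*; (1,1)=-1→XOX/.XX/.OO; (2,0)=-1→XOX/..X/XOO
ply 3, O at XOX/X.X/.OO | (1,1)=+1→XOX/XOX/.OO*; (2,0)=+1→XOX/X.X/OOO
ply 4: XOX/XOX/.OO is terminal -1 (X); from XOX/..X/..O depth 5

O's best at [XOX/..X/..O]: (2,1)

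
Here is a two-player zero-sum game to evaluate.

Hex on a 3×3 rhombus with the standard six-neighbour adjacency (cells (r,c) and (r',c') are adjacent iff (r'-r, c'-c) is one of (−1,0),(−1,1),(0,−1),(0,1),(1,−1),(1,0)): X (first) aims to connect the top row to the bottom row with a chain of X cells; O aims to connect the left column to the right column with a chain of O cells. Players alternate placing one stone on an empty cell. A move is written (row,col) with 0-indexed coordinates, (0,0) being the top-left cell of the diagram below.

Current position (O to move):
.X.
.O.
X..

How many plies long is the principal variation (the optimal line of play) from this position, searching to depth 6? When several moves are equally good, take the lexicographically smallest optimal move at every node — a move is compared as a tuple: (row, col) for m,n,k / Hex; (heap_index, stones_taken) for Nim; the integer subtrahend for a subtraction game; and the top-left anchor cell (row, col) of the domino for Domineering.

p1 O@[.X./.O./X..]: (0,0)[OX./.O./X..]-1 (0,2)[.XO/.O./X..]-1 (1,0)[.X./OO./X..]+1* (1,2)[.X./.OO/X..]-1 (2,1)[.X./.O./XO.]-1 (2,2)[.X./.O./X.O]-1
p2 X@[.X./OO./X..]: (0,0)[XX./OO./X..]-1* (0,2)[.XX/OO./X..]-1 (1,2)[.X./OOX/X..]-1 (2,1)[.X./OO./XX.]-1 (2,2)[.X./OO./X.X]-1
p3 O@[XX./OO./X..]: (0,2)[XXO/OO./X..]+1* (1,2)[XX./OOO/X..]+1 (2,1)[XX./OO./XO.]+1 (2,2)[XX./OO./X.O]+1
p4 X@[XXO/OO./X..] terminal -1; root [.X./.O./X..] d6

PV length from [.X./.O./X..]: 3 plies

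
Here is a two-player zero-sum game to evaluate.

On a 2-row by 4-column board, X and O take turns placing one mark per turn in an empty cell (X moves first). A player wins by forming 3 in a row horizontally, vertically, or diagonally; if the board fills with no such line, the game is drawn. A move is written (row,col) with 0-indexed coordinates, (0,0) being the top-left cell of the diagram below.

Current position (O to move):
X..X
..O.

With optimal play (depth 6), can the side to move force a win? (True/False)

O winning at [X..X/..O.]: True

p1 O@[X..X/..O.]: (0,1)[XO.X/..O.]+0 (0,2)[X.OX/..O.]+0 (1,0)[X..X/O.O.]+0 (1,1)[X..X/.OO.]+1* (1,3)[X..X/..OO]+0
p2 X@[X..X/.OO.]: (0,1)[XX.X/.OO.]-1* (0,2)[X.XX/.OO.]-1 (1,0)[X..X/XOO.]-1 (1,3)[X..X/.OOX]-1
p3 O@[XX.X/.OO.]: (0,2)[XXOX/.OO.]+1* (1,0)[XX.X/OOO.]+1 (1,3)[XX.X/.OOO]+1
p4 X@[XXOX/.OO.]: (1,0)[XXOX/XOO.]-1* (1,3)[XXOX/.OOX]-1
p5 O@[XXOX/XOO.]: (1,3)[XXOX/XOOO]+1*
p6 X@[XXOX/XOOO] terminal -1; root [X..X/..O.] d6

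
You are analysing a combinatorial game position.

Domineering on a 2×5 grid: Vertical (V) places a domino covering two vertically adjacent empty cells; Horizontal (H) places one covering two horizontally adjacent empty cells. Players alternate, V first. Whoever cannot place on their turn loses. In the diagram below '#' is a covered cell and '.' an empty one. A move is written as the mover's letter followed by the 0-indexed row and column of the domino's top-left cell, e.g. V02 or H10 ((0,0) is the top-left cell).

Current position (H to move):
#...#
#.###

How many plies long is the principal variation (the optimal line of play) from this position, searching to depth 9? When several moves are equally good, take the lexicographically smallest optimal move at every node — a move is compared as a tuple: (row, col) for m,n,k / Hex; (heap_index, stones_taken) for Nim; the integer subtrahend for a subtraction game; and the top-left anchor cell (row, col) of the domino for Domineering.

PV length from [#...#/#.###]: 1 ply

p1 H@[#...#/#.###]: H01[###.#/#.###]+1* H02[#.###/#.###]-1
p2 V@[###.#/#.###] terminal -1; root [#...#/#.###] d9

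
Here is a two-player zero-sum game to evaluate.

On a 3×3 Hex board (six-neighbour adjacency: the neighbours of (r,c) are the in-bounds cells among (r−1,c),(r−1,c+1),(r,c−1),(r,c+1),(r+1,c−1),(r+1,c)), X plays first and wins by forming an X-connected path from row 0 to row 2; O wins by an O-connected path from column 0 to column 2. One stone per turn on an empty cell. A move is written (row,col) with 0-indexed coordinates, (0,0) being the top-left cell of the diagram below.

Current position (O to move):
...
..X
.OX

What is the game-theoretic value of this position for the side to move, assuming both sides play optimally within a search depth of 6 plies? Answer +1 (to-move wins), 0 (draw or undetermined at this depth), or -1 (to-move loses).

value(.../..X/.OX, O) = -1

ply 1, O at .../..X/.OX | (0,0)=-1→O../..X/.OX*; (0,1)=-1→.O./..X/.OX; (0,2)=-1→..O/..X/.OX; (1,0)=-1→.../O.X/.OX; (1,1)=-1→.../.OX/.OX; (2,0)=-1→.../..X/OOX
ply 2, X at O../..X/.OX | (0,1)=+1→OX./..X/.OX*; (0,2)=+1→O.X/..X/.OX; (1,0)=+1→O../X.X/.OX; (1,1)=+1→O../.XX/.OX; (2,0)=+1→O../..X/XOX
ply 3, O at OX./..X/.OX | (0,2)=-1→OXO/..X/.OX*; (1,0)=-1→OX./O.X/.OX; (1,1)=-1→OX./.OX/.OX; (2,0)=-1→OX./..X/OOX
ply 4, X at OXO/..X/.OX | (1,0)=+1→OXO/X.X/.OX*; (1,1)=+1→OXO/.XX/.OX; (2,0)=+1→OXO/..X/XOX
ply 5, O at OXO/X.X/.OX | (1,1)=-1→OXO/XOX/.OX*; (2,0)=-1→OXO/X.X/OOX
ply 6, X at OXO/XOX/.OX | (2,0)=+1→OXO/XOX/XOX*
ply 7: OXO/XOX/XOX is terminal -1 (O); from .../..X/.OX depth 6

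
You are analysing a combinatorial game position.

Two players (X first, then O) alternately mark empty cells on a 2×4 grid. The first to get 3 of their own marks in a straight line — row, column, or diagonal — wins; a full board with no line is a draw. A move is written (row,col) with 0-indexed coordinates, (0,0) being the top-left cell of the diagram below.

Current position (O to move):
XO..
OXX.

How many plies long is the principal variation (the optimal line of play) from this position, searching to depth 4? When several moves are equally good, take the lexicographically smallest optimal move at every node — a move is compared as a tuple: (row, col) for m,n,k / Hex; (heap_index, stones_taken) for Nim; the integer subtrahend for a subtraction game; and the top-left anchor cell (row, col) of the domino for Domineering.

PV length from [XO../OXX.]: 3 plies

[XO../OXX.] O move#1: (0,2):-1/XOO./OXX., (0,3):-1/XO.O/OXX., (1,3):+0/XO../OXXO*
[XO../OXXO] X move#2: (0,2):+0/XOX./OXXO*, (0,3):+0/XO.X/OXXO
[XOX./OXXO] O move#3: (0,3):+0/XOXO/OXXO*
[XOXO/OXXO] end (terminal +0, X#4); searched XO../OXX. to 4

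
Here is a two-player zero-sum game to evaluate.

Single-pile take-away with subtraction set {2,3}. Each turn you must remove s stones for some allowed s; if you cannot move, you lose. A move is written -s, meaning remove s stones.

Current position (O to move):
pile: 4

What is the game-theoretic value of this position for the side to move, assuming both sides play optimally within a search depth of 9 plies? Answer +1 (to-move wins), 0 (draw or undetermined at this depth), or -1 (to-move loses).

value(4, O) = +1

ply 1, O at 4 | -2=-1→2; -3=+1→1*
ply 2: 1 is terminal -1 (X); from 4 depth 9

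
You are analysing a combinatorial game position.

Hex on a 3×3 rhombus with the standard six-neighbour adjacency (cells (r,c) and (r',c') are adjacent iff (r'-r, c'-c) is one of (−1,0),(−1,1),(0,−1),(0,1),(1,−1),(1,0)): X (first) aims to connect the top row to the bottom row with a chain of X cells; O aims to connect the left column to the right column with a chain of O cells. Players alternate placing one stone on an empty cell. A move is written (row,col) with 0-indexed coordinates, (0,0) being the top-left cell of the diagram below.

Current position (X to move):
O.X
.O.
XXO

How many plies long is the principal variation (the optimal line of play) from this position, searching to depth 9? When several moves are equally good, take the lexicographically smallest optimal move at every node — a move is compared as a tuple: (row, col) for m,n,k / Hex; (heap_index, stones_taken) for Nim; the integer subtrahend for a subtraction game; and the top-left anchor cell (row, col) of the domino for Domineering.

ply 1, X at O.X/.O./XXO | (0,1)=+1→OXX/.O./XXO*; (1,0)=+1→O.X/XO./XXO; (1,2)=+1→O.X/.OX/XXO
ply 2, O at OXX/.O./XXO | (1,0)=-1→OXX/OO./XXO*; (1,2)=-1→OXX/.OO/XXO
ply 3, X at OXX/OO./XXO | (1,2)=+1→OXX/OOX/XXO*
ply 4: OXX/OOX/XXO is terminal -1 (O); from O.X/.O./XXO depth 9

PV length from [O.X/.O./XXO]: 3 plies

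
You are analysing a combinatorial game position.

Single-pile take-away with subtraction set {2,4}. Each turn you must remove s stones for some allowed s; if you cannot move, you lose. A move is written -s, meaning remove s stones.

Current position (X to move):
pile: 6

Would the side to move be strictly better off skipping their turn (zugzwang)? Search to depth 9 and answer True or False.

p1 X@[6]: -2[4]-1* -4[2]-1
p2 O@[4]: -2[2]-1 -4[0]+1*
p3 X@[0] terminal -1; root [6] d9
pass branch (O moves first from the same position):
  | p1 O@[6]: -2[4]-1* -4[2]-1
  | p2 X@[4]: -2[2]-1 -4[0]+1*
  | p3 O@[0] terminal -1; root [6] d9
X moving scores -1; X passing scores +1

zugzwang(6, X) = True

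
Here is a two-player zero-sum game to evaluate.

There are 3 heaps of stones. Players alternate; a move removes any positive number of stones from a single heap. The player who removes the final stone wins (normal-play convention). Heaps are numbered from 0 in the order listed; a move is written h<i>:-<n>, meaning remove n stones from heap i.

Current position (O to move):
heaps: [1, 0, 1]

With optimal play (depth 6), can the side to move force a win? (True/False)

O winning at [(1,0,1)]: False

p1 O@[(1,0,1)]: h0:-1[(0,0,1)]-1* h2:-1[(1,0,0)]-1
p2 X@[(0,0,1)]: h2:-1[(0,0,0)]+1*
p3 O@[(0,0,0)] terminal -1; root [(1,0,1)] d6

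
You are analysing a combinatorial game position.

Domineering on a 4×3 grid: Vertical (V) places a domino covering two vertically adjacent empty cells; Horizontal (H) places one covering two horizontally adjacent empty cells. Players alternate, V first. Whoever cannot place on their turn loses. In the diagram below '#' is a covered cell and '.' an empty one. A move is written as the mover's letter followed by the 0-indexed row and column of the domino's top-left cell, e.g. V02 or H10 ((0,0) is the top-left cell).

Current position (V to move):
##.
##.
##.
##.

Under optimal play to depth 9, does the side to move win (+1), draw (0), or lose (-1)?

value(##./##./##./##., V) = +1

ply 1, V at ##./##./##./##. | V02=+1→###/###/##./##.*; V12=+1→##./###/###/##.; V22=+1→##./##./###/###
ply 2: ###/###/##./##. is terminal -1 (H); from ##./##./##./##. depth 9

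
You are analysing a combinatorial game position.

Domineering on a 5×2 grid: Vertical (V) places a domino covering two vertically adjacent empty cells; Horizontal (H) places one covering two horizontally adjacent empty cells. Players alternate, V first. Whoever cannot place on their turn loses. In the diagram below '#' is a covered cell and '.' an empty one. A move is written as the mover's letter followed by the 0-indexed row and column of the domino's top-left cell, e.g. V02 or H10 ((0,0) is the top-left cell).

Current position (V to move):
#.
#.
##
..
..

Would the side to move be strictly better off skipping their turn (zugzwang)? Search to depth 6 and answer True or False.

p1 V@[#./#./##/../..]: V01[##/##/##/../..]-1 V30[#./#./##/#./#.]+1* V31[#./#./##/.#/.#]+1
p2 H@[#./#./##/#./#.] terminal -1; root [#./#./##/../..] d6
pass branch (H moves first from the same position):
  | p1 H@[#./#./##/../..]: H30[#./#./##/##/..]+1* H40[#./#./##/../##]+1
  | p2 V@[#./#./##/##/..]: V01[##/##/##/##/..]-1*
  | p3 H@[##/##/##/##/..]: H40[##/##/##/##/##]+1*
  | p4 V@[##/##/##/##/##] terminal -1; root [#./#./##/../..] d6
V moving scores +1; V passing scores -1

zugzwang(#./#./##/../.., V) = False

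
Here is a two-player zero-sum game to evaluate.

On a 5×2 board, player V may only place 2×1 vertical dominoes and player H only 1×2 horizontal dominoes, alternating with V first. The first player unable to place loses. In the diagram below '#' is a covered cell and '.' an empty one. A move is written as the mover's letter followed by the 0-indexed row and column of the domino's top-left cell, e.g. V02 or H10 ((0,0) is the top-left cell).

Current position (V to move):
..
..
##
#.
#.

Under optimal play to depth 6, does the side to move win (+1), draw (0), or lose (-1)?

p1 V@[../../##/#./#.]: V00[#./#./##/#./#.]+1* V01[.#/.#/##/#./#.]+1 V31[../../##/##/##]-1
p2 H@[#./#./##/#./#.] terminal -1; root [../../##/#./#.] d6

value(../../##/#./#., V) = +1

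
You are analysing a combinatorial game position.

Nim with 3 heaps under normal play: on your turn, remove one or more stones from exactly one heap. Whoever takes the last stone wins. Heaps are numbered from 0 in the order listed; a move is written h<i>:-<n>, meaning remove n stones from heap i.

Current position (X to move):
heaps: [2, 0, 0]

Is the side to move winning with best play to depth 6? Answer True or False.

X winning at [(2,0,0)]: True

ply 1, X at (2,0,0) | h0:-1=-1→(1,0,0); h0:-2=+1→(0,0,0)*
ply 2: (0,0,0) is terminal -1 (O); from (2,0,0) depth 6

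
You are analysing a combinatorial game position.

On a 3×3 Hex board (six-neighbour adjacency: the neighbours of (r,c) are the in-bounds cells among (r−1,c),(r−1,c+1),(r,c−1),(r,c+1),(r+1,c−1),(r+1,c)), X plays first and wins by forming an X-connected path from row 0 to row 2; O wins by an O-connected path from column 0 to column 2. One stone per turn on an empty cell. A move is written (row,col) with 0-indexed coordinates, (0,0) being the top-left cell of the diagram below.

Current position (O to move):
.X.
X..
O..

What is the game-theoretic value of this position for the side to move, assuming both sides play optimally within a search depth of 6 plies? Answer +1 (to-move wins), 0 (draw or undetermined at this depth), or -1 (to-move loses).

[.X./X../O..] O move#1: (0,0):-1/OX./X../O.., (0,2):+1/.XO/X../O..*, (1,1):+1/.X./XO./O.., (1,2):+1/.X./X.O/O.., (2,1):+1/.X./X../OO., (2,2):+1/.X./X../O.O
[.XO/X../O..] X move#2: (0,0):-1/XXO/X../O..*, (1,1):-1/.XO/XX./O.., (1,2):-1/.XO/X.X/O.., (2,1):-1/.XO/X../OX., (2,2):-1/.XO/X../O.X
[XXO/X../O..] O move#3: (1,1):+1/XXO/XO./O..*, (1,2):+1/XXO/X.O/O.., (2,1):+1/XXO/X../OO., (2,2):+1/XXO/X../O.O
[XXO/XO./O..] end (terminal -1, X#4); searched .X./X../O.. to 6

value(.X./X../O.., O) = +1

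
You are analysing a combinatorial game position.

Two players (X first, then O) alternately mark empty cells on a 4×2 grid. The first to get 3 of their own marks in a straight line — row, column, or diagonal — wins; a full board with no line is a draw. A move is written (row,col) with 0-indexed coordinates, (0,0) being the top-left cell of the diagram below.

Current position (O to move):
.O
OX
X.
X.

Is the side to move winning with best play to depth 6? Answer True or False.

O winning at [.O/OX/X./X.]: False

p1 O@[.O/OX/X./X.]: (0,0)[OO/OX/X./X.]+0* (2,1)[.O/OX/XO/X.]+0 (3,1)[.O/OX/X./XO]+0
p2 X@[OO/OX/X./X.]: (2,1)[OO/OX/XX/X.]+0* (3,1)[OO/OX/X./XX]+0
p3 O@[OO/OX/XX/X.]: (3,1)[OO/OX/XX/XO]+0*
p4 X@[OO/OX/XX/XO] terminal +0; root [.O/OX/X./X.] d6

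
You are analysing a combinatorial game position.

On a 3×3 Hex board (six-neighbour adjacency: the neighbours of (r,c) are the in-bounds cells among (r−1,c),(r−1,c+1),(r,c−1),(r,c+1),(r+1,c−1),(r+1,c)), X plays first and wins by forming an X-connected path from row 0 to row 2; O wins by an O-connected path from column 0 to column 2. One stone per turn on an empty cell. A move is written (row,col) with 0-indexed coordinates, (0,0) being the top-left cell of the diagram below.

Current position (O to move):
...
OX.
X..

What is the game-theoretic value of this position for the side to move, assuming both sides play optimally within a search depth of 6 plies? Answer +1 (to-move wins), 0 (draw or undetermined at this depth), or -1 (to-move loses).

value(.../OX./X.., O) = -1

p1 O@[.../OX./X..]: (0,0)[O../OX./X..]-1* (0,1)[.O./OX./X..]-1 (0,2)[..O/OX./X..]-1 (1,2)[.../OXO/X..]-1 (2,1)[.../OX./XO.]-1 (2,2)[.../OX./X.O]-1
p2 X@[O../OX./X..]: (0,1)[OX./OX./X..]+1* (0,2)[O.X/OX./X..]+1 (1,2)[O../OXX/X..]+1 (2,1)[O../OX./XX.]+1 (2,2)[O../OX./X.X]+1
p3 O@[OX./OX./X..] terminal -1; root [.../OX./X..] d6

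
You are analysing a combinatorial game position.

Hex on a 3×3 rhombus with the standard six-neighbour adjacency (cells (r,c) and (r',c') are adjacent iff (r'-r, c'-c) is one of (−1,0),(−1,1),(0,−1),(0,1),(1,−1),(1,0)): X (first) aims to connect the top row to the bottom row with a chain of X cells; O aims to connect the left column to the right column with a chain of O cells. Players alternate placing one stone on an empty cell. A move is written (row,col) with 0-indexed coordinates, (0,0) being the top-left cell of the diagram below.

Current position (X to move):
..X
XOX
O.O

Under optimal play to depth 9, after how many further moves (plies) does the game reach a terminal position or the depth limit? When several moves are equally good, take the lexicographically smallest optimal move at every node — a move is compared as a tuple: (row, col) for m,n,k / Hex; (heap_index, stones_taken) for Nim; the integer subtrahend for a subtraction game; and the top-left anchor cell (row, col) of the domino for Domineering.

p1 X@[..X/XOX/O.O]: (0,0)[X.X/XOX/O.O]-1 (0,1)[.XX/XOX/O.O]-1 (2,1)[..X/XOX/OXO]+1*
p2 O@[..X/XOX/OXO] terminal -1; root [..X/XOX/O.O] d9

PV length from [..X/XOX/O.O]: 1 ply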